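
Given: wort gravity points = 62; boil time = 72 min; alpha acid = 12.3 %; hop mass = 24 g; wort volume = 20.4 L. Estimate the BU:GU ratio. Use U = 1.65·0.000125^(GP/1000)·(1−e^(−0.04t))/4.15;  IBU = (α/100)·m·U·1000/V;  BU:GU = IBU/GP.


U = 1.65·0.000125^(62/1000)·(1−e^(−0.04·72))/4.15 = 0.2150
IBU = (12.3/100)·24·0.2150·1000/20.4 = 31.1057
BU:GU = 31.1057/62

0.5017


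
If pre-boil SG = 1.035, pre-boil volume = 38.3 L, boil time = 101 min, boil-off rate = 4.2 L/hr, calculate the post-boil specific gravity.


V_post = V_pre − rate·(t/60);  SG_post = 1 + (SG_pre−1)·V_pre/V_post
V_post = 38.3 − 4.2·(101/60) = 31.2300
SG_post = 1 + (1.035 − 1)·38.3/31.2300

1.0429


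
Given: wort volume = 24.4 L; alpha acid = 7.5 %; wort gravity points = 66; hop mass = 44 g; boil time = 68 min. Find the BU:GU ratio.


U = 1.65·0.000125^(GP/1000)·(1−e^(−0.04t))/4.15;  IBU = (α/100)·m·U·1000/V;  BU:GU = IBU/GP
U = 1.65·0.000125^(66/1000)·(1−e^(−0.04·68))/4.15 = 0.2052
IBU = (7.5/100)·44·0.2052·1000/24.4 = 27.7563
BU:GU = 27.7563/66

0.4205


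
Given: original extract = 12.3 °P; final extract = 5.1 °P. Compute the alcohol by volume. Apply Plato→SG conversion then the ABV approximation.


SG = 259/(259 − P);  ABV = (OG − FG)·131.25
OG = 259/(259 − 12.3) = 1.0499
FG = 259/(259 − 5.1) = 1.0201
ABV = (1.0499 − 1.0201)·131.25

3.9075 % ABV


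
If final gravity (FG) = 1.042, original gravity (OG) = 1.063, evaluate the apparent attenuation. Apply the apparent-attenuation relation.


AA = (OG − FG)/(OG − 1) · 100
AA = (1.063 − 1.042)/(1.063 − 1) · 100

33.3333 %


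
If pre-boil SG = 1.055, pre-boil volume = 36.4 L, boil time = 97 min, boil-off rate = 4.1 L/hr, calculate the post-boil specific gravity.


V_post = V_pre − rate·(t/60);  SG_post = 1 + (SG_pre−1)·V_pre/V_post
V_post = 36.4 − 4.1·(97/60) = 29.7717
SG_post = 1 + (1.055 − 1)·36.4/29.7717

1.0672


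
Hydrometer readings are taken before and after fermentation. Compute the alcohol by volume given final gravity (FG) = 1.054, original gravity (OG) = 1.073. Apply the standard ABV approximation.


ABV = (OG − FG) · 131.25
ABV = (1.073 − 1.054) · 131.25

2.4937 % ABV


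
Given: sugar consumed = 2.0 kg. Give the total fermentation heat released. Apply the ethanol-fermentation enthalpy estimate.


Q = m_sugar · 590 kJ/kg
Q = 2.0 · 590

1180.0000 kJ


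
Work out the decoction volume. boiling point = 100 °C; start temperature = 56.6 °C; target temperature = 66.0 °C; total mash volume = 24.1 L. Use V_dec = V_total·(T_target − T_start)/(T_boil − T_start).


V_dec = 24.1·(66.0 − 56.6)/(100 − 56.6)

5.2198 L


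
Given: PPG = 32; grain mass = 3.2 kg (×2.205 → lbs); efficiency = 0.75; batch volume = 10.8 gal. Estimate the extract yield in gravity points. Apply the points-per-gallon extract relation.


points = lbs × PPG × eff / vol
lbs = 3.2 × 2.205 = 7.0560
points = 7.0560 × 32 × 0.75 / 10.8

15.6800 points


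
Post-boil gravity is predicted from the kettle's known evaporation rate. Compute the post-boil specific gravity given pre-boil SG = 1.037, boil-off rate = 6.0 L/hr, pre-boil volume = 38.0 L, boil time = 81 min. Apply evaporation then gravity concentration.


V_post = V_pre − rate·(t/60);  SG_post = 1 + (SG_pre−1)·V_pre/V_post
V_post = 38.0 − 6.0·(81/60) = 29.9000
SG_post = 1 + (1.037 − 1)·38.0/29.9000

1.0470


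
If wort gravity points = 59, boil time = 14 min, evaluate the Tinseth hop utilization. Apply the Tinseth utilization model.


U = 1.65·0.000125^(GP/1000) · (1 − e^(−0.04·t))/4.15
bigness = 1.65·0.000125^(59/1000) = 0.9710
boil_factor = (1 − e^(−0.04·14))/4.15 = 0.1033
U = 0.9710 · 0.1033

0.1003


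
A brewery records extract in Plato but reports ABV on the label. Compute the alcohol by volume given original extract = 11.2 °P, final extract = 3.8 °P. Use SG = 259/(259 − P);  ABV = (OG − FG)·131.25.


OG = 259/(259 − 11.2) = 1.0452
FG = 259/(259 − 3.8) = 1.0149
ABV = (1.0452 − 1.0149)·131.25

3.9779 % ABV


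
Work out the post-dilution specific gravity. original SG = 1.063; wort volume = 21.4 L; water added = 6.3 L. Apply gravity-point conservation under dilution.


SG_new = 1 + (SG_old − 1)·V_old/(V_old + V_water)
pts = (1.063 − 1)·1000·21.4/(21.4 + 6.3) = 48.6715
SG_new = 1 + 48.6715/1000

1.0487


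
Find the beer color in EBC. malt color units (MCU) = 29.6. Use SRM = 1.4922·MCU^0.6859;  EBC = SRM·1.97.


SRM = 1.4922·29.6^0.6859 = 15.2400
EBC = 15.2400·1.97

30.0229 EBC


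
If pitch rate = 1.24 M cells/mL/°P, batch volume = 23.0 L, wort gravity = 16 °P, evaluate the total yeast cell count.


cells (billions) = rate · V_L · °P
cells = 1.24 · 23.0 · 16

456.3200 billion cells


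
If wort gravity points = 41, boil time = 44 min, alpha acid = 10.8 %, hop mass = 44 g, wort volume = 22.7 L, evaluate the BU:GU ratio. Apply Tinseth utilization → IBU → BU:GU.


U = 1.65·0.000125^(GP/1000)·(1−e^(−0.04t))/4.15;  IBU = (α/100)·m·U·1000/V;  BU:GU = IBU/GP
U = 1.65·0.000125^(41/1000)·(1−e^(−0.04·44))/4.15 = 0.2277
IBU = (10.8/100)·44·0.2277·1000/22.7 = 47.6723
BU:GU = 47.6723/41

1.1627


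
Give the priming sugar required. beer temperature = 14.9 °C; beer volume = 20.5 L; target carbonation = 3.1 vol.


residual = 14.695·(0.01821 + 0.09011·e^(−0.04·T));  sugar = (target − residual)·4.0·V
residual = 14.695·(0.01821 + 0.09011·e^(−0.04·14.9)) = 0.9972
sugar = (3.1 − 0.9972)·4.0·20.5

172.4274 g


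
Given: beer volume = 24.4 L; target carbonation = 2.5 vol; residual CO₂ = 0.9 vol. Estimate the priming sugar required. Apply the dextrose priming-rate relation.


sugar = (target − residual)·4.0·V
sugar = (2.5 − 0.9)·4.0·24.4

156.1600 g


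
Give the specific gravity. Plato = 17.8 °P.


SG = 259/(259 − P)
SG = 259/(259 − 17.8)

1.0738


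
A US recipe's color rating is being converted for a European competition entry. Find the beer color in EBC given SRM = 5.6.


EBC = SRM · 1.97
EBC = 5.6 · 1.97

11.0320 EBC


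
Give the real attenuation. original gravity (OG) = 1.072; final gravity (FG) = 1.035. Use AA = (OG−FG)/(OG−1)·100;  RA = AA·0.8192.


AA = (1.072 − 1.035)/(1.072 − 1)·100 = 51.3889
RA = 51.3889·0.8192

42.0978 %


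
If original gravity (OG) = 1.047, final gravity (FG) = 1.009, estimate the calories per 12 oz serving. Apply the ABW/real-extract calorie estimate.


ABW = (OG−FG)·131.25·0.79/FG;  °P = 259 − 259/SG (for OG→OE and FG→AE);  RE = 0.1808·OE + 0.8192·AE;  Cal = (6.9·ABW + 4·(RE−0.1))·FG·3.55
ABW = (1.047 − 1.009)·131.25·0.79/1.009 = 3.9050
OE = 259 − 259/1.047 = 11.6266 °P
AE = 259 − 259/1.009 = 2.3102 °P
RE = 0.1808·11.6266 + 0.8192·2.3102 = 3.9946 °P
Cal = (6.9·3.9050 + 4·(3.9946−0.1))·1.009·3.55

152.3145 kcal


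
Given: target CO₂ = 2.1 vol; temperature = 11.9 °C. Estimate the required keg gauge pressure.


psi = vols/(0.01821 + 0.09011·e^(−0.04·T)) − 14.695
psi = 2.1/(0.01821 + 0.09011·e^(−0.04·11.9)) − 14.695

13.6099 psi


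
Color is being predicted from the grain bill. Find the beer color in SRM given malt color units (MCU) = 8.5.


SRM = 1.4922 · MCU^0.6859
SRM = 1.4922 · 8.5^0.6859

6.4761 SRM


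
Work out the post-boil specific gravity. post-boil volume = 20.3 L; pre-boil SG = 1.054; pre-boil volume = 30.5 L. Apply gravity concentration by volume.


SG_post = 1 + (SG_pre − 1)·V_pre/V_post
pts_pre = (1.054 − 1)·1000 = 54.0000
pts_post = 54.0000·30.5/20.3 = 81.1330
SG_post = 1 + 81.1330/1000

1.0811


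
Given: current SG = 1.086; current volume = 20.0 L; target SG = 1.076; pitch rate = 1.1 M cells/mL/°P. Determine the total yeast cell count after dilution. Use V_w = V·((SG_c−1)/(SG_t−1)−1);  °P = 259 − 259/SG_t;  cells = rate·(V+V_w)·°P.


V_w = 20.0·((1.086−1)/(1.076−1)−1) = 2.6316
V_final = 20.0 + 2.6316 = 22.6316
°P = 259 − 259/1.076 = 18.2937
cells = 1.1·22.6316·18.2937

455.4164 billion cells


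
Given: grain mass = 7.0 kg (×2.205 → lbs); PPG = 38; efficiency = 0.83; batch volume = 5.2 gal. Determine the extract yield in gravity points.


points = lbs × PPG × eff / vol
lbs = 7.0 × 2.205 = 15.4350
points = 15.4350 × 38 × 0.83 / 5.2

93.6192 points


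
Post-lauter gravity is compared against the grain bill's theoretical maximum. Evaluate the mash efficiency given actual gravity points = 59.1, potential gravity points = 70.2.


efficiency = actual / potential × 100
efficiency = 59.1 / 70.2 × 100

84.1880 %


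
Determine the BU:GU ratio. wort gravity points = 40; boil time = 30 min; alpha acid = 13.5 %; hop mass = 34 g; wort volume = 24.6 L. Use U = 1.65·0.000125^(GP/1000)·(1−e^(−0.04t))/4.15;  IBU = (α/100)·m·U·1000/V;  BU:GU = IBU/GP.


U = 1.65·0.000125^(40/1000)·(1−e^(−0.04·30))/4.15 = 0.1939
IBU = (13.5/100)·34·0.1939·1000/24.6 = 36.1865
BU:GU = 36.1865/40

0.9047


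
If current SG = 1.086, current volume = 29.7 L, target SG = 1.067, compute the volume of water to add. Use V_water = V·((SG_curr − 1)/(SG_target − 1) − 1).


V_water = 29.7·((1.086 − 1)/(1.067 − 1) − 1)

8.4224 L


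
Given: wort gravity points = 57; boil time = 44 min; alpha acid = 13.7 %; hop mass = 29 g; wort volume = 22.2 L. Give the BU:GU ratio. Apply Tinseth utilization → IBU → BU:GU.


U = 1.65·0.000125^(GP/1000)·(1−e^(−0.04t))/4.15;  IBU = (α/100)·m·U·1000/V;  BU:GU = IBU/GP
U = 1.65·0.000125^(57/1000)·(1−e^(−0.04·44))/4.15 = 0.1972
IBU = (13.7/100)·29·0.1972·1000/22.2 = 35.2965
BU:GU = 35.2965/57

0.6192


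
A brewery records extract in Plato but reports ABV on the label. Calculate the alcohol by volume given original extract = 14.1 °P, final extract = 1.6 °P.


SG = 259/(259 − P);  ABV = (OG − FG)·131.25
OG = 259/(259 − 14.1) = 1.0576
FG = 259/(259 − 1.6) = 1.0062
ABV = (1.0576 − 1.0062)·131.25

6.7408 % ABV


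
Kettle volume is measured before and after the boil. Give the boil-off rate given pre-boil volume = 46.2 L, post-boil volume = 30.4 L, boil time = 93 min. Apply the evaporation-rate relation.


rate = (V_pre − V_post) / (t_min/60)
rate = (46.2 − 30.4) / (93/60)

10.1935 L/hr


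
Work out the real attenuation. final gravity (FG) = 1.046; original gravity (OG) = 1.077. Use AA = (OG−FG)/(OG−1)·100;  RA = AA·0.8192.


AA = (1.077 − 1.046)/(1.077 − 1)·100 = 40.2597
RA = 40.2597·0.8192

32.9808 %


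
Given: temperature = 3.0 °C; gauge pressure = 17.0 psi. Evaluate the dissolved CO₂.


vols = (P + 14.695)·(0.01821 + 0.09011·e^(−0.04·T))
vols = (17.0 + 14.695)·(0.01821 + 0.09011·e^(−0.04·3.0))

3.1102 volumes


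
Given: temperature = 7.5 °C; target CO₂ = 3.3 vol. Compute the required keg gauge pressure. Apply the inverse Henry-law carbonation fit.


psi = vols/(0.01821 + 0.09011·e^(−0.04·T)) − 14.695
psi = 3.3/(0.01821 + 0.09011·e^(−0.04·7.5)) − 14.695

24.1445 psi


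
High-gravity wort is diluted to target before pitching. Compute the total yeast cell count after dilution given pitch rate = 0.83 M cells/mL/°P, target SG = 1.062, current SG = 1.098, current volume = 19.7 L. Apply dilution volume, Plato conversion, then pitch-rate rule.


V_w = V·((SG_c−1)/(SG_t−1)−1);  °P = 259 − 259/SG_t;  cells = rate·(V+V_w)·°P
V_w = 19.7·((1.098−1)/(1.062−1)−1) = 11.4387
V_final = 19.7 + 11.4387 = 31.1387
°P = 259 − 259/1.062 = 15.1205
cells = 0.83·31.1387·15.1205

390.7920 billion cells


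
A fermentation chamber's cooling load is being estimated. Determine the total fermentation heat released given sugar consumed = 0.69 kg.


Q = m_sugar · 590 kJ/kg
Q = 0.69 · 590

407.1000 kJ


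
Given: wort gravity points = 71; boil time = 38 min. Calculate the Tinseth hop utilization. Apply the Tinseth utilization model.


U = 1.65·0.000125^(GP/1000) · (1 − e^(−0.04·t))/4.15
bigness = 1.65·0.000125^(71/1000) = 0.8717
boil_factor = (1 − e^(−0.04·38))/4.15 = 0.1883
U = 0.8717 · 0.1883

0.1641


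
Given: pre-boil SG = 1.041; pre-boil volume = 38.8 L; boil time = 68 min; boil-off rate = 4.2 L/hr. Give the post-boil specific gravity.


V_post = V_pre − rate·(t/60);  SG_post = 1 + (SG_pre−1)·V_pre/V_post
V_post = 38.8 − 4.2·(68/60) = 34.0400
SG_post = 1 + (1.041 − 1)·38.8/34.0400

1.0467


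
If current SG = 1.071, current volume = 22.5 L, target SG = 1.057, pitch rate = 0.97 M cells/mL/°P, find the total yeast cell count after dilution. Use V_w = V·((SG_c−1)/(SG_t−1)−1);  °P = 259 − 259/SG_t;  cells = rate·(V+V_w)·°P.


V_w = 22.5·((1.071−1)/(1.057−1)−1) = 5.5263
V_final = 22.5 + 5.5263 = 28.0263
°P = 259 − 259/1.057 = 13.9669
cells = 0.97·28.0263·13.9669

379.6972 billion cells


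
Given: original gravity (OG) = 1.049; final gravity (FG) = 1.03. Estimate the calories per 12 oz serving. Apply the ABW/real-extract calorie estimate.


ABW = (OG−FG)·131.25·0.79/FG;  °P = 259 − 259/SG (for OG→OE and FG→AE);  RE = 0.1808·OE + 0.8192·AE;  Cal = (6.9·ABW + 4·(RE−0.1))·FG·3.55
ABW = (1.049 − 1.03)·131.25·0.79/1.03 = 1.9127
OE = 259 − 259/1.049 = 12.0982 °P
AE = 259 − 259/1.03 = 7.5437 °P
RE = 0.1808·12.0982 + 0.8192·7.5437 = 8.3671 °P
Cal = (6.9·1.9127 + 4·(8.3671−0.1))·1.03·3.55

169.1719 kcal


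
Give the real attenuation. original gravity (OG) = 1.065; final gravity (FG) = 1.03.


AA = (OG−FG)/(OG−1)·100;  RA = AA·0.8192
AA = (1.065 − 1.03)/(1.065 − 1)·100 = 53.8462
RA = 53.8462·0.8192

44.1108 %


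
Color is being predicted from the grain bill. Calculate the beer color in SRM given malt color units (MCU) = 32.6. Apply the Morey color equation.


SRM = 1.4922 · MCU^0.6859
SRM = 1.4922 · 32.6^0.6859

16.2833 SRM


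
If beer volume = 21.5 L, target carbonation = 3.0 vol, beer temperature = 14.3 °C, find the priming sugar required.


residual = 14.695·(0.01821 + 0.09011·e^(−0.04·T));  sugar = (target − residual)·4.0·V
residual = 14.695·(0.01821 + 0.09011·e^(−0.04·14.3)) = 1.0149
sugar = (3.0 − 1.0149)·4.0·21.5

170.7143 g


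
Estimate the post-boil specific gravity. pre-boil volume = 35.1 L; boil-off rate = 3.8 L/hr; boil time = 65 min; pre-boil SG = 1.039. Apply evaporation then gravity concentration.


V_post = V_pre − rate·(t/60);  SG_post = 1 + (SG_pre−1)·V_pre/V_post
V_post = 35.1 − 3.8·(65/60) = 30.9833
SG_post = 1 + (1.039 − 1)·35.1/30.9833

1.0442


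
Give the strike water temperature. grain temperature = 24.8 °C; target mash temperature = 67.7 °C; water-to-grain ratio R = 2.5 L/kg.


T_strike = (0.41/R)·(T_mash − T_grain) + T_mash
T_strike = (0.41/2.5)·(67.7 − 24.8) + 67.7

74.7356 °C


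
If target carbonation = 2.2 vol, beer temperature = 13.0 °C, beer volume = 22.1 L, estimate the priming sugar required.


residual = 14.695·(0.01821 + 0.09011·e^(−0.04·T));  sugar = (target − residual)·4.0·V
residual = 14.695·(0.01821 + 0.09011·e^(−0.04·13.0)) = 1.0548
sugar = (2.2 − 1.0548)·4.0·22.1

101.2321 g


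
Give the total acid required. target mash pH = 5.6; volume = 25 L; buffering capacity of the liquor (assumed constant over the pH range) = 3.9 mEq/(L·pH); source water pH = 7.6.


acid = buffering capacity · (pH_source − pH_target) · V
acid = 3.9 · (7.6 − 5.6) · 25

195.0000 mEq


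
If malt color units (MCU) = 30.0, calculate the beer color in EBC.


SRM = 1.4922·MCU^0.6859;  EBC = SRM·1.97
SRM = 1.4922·30.0^0.6859 = 15.3810
EBC = 15.3810·1.97

30.3006 EBC


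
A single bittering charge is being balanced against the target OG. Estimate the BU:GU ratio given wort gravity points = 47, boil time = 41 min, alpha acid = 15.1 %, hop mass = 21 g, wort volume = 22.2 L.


U = 1.65·0.000125^(GP/1000)·(1−e^(−0.04t))/4.15;  IBU = (α/100)·m·U·1000/V;  BU:GU = IBU/GP
U = 1.65·0.000125^(47/1000)·(1−e^(−0.04·41))/4.15 = 0.2101
IBU = (15.1/100)·21·0.2101·1000/22.2 = 30.0040
BU:GU = 30.0040/47

0.6384


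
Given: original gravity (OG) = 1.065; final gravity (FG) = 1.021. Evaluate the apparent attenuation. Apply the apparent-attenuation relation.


AA = (OG − FG)/(OG − 1) · 100
AA = (1.065 − 1.021)/(1.065 − 1) · 100

67.6923 %


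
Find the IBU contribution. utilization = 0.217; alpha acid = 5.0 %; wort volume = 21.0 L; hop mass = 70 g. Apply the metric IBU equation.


IBU = (α/100)·mass·U·1000 / V
IBU = (5.0/100)·70·0.217·1000 / 21.0

36.1667 IBU


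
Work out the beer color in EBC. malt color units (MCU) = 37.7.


SRM = 1.4922·MCU^0.6859;  EBC = SRM·1.97
SRM = 1.4922·37.7^0.6859 = 17.9903
EBC = 17.9903·1.97

35.4410 EBC


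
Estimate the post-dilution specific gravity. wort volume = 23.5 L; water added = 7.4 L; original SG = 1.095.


SG_new = 1 + (SG_old − 1)·V_old/(V_old + V_water)
pts = (1.095 − 1)·1000·23.5/(23.5 + 7.4) = 72.2492
SG_new = 1 + 72.2492/1000

1.0722


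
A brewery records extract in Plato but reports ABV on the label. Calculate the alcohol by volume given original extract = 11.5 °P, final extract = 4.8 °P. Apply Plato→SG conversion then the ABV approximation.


SG = 259/(259 − P);  ABV = (OG − FG)·131.25
OG = 259/(259 − 11.5) = 1.0465
FG = 259/(259 − 4.8) = 1.0189
ABV = (1.0465 − 1.0189)·131.25

3.6201 % ABV


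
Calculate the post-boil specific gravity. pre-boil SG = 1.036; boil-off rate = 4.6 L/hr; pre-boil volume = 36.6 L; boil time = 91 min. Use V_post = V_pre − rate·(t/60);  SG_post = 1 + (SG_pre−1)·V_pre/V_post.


V_post = 36.6 − 4.6·(91/60) = 29.6233
SG_post = 1 + (1.036 − 1)·36.6/29.6233

1.0445


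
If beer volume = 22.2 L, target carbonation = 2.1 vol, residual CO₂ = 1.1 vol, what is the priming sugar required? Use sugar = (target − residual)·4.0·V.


sugar = (2.1 − 1.1)·4.0·22.2

88.8000 g


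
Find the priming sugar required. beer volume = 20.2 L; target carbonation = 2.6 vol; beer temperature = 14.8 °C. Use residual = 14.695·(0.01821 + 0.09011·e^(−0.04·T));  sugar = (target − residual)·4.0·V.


residual = 14.695·(0.01821 + 0.09011·e^(−0.04·14.8)) = 1.0002
sugar = (2.6 − 1.0002)·4.0·20.2

129.2678 g


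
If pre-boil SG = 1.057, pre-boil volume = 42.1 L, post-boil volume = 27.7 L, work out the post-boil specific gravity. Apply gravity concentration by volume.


SG_post = 1 + (SG_pre − 1)·V_pre/V_post
pts_pre = (1.057 − 1)·1000 = 57.0000
pts_post = 57.0000·42.1/27.7 = 86.6318
SG_post = 1 + 86.6318/1000

1.0866


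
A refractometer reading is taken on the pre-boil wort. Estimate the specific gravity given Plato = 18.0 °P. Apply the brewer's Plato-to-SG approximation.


SG = 259/(259 − P)
SG = 259/(259 − 18.0)

1.0747


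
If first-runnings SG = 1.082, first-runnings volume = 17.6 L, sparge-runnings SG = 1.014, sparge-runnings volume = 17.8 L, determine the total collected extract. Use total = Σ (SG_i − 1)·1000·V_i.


first = (1.082 − 1)·1000·17.6 = 1443.2000
sparge = (1.014 − 1)·1000·17.8 = 249.2000
total = 1443.2000 + 249.2000

1692.4000 gravity·L


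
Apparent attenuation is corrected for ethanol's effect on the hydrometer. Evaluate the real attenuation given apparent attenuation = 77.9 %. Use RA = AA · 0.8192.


RA = 77.9 · 0.8192

63.8157 %


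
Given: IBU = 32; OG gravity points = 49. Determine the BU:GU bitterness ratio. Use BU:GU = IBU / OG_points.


BU:GU = 32 / 49

0.6531


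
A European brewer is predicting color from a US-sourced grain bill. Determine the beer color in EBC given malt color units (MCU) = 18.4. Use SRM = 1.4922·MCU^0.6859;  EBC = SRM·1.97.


SRM = 1.4922·18.4^0.6859 = 10.9993
EBC = 10.9993·1.97

21.6686 EBC


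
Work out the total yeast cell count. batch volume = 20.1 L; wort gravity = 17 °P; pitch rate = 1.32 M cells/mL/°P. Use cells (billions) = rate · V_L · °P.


cells = 1.32 · 20.1 · 17

451.0440 billion cells


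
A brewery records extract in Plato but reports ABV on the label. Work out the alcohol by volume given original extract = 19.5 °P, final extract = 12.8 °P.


SG = 259/(259 − P);  ABV = (OG − FG)·131.25
OG = 259/(259 − 19.5) = 1.0814
FG = 259/(259 − 12.8) = 1.0520
ABV = (1.0814 − 1.0520)·131.25

3.8626 % ABV


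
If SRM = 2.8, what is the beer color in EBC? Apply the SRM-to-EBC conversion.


EBC = SRM · 1.97
EBC = 2.8 · 1.97

5.5160 EBC


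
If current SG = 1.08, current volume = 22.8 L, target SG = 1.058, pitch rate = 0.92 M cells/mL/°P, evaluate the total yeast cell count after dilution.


V_w = V·((SG_c−1)/(SG_t−1)−1);  °P = 259 − 259/SG_t;  cells = rate·(V+V_w)·°P
V_w = 22.8·((1.08−1)/(1.058−1)−1) = 8.6483
V_final = 22.8 + 8.6483 = 31.4483
°P = 259 − 259/1.058 = 14.1985
cells = 0.92·31.4483·14.1985

410.7965 billion cells


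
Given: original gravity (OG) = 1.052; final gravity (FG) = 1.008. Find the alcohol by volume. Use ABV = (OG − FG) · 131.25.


ABV = (1.052 − 1.008) · 131.25

5.7750 % ABV


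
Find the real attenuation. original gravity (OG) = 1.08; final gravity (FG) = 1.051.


AA = (OG−FG)/(OG−1)·100;  RA = AA·0.8192
AA = (1.08 − 1.051)/(1.08 − 1)·100 = 36.2500
RA = 36.2500·0.8192

29.6960 %


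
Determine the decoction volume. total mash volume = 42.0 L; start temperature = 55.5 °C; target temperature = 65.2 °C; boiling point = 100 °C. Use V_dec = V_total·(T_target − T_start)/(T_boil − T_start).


V_dec = 42.0·(65.2 − 55.5)/(100 − 55.5)

9.1551 L


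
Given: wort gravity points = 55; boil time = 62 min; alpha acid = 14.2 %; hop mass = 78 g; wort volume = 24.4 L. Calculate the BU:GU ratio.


U = 1.65·0.000125^(GP/1000)·(1−e^(−0.04t))/4.15;  IBU = (α/100)·m·U·1000/V;  BU:GU = IBU/GP
U = 1.65·0.000125^(55/1000)·(1−e^(−0.04·62))/4.15 = 0.2222
IBU = (14.2/100)·78·0.2222·1000/24.4 = 100.8733
BU:GU = 100.8733/55

1.8341


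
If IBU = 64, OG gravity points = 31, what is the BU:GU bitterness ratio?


BU:GU = IBU / OG_points
BU:GU = 64 / 31

2.0645


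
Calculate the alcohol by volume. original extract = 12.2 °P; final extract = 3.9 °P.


SG = 259/(259 − P);  ABV = (OG − FG)·131.25
OG = 259/(259 − 12.2) = 1.0494
FG = 259/(259 − 3.9) = 1.0153
ABV = (1.0494 − 1.0153)·131.25

4.4815 % ABV


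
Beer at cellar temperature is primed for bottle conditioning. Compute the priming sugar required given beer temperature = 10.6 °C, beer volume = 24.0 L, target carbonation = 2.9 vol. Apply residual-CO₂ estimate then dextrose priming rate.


residual = 14.695·(0.01821 + 0.09011·e^(−0.04·T));  sugar = (target − residual)·4.0·V
residual = 14.695·(0.01821 + 0.09011·e^(−0.04·10.6)) = 1.1342
sugar = (2.9 − 1.1342)·4.0·24.0

169.5204 g


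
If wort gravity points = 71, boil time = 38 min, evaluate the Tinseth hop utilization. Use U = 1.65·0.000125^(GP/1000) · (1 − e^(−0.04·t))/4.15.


bigness = 1.65·0.000125^(71/1000) = 0.8717
boil_factor = (1 − e^(−0.04·38))/4.15 = 0.1883
U = 0.8717 · 0.1883

0.1641


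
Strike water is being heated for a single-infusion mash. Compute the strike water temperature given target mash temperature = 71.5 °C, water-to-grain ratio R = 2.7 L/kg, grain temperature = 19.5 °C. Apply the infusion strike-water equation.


T_strike = (0.41/R)·(T_mash − T_grain) + T_mash
T_strike = (0.41/2.7)·(71.5 − 19.5) + 71.5

79.3963 °C


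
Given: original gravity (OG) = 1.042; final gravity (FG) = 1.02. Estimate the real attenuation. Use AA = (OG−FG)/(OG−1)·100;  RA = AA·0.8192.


AA = (1.042 − 1.02)/(1.042 − 1)·100 = 52.3810
RA = 52.3810·0.8192

42.9105 %


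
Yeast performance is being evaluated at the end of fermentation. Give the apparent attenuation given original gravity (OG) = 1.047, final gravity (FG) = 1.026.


AA = (OG − FG)/(OG − 1) · 100
AA = (1.047 − 1.026)/(1.047 − 1) · 100

44.6809 %


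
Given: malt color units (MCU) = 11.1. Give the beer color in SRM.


SRM = 1.4922 · MCU^0.6859
SRM = 1.4922 · 11.1^0.6859

7.7770 SRM


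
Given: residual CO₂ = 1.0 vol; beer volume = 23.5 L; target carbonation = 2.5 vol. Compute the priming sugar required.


sugar = (target − residual)·4.0·V
sugar = (2.5 − 1.0)·4.0·23.5

141.0000 g


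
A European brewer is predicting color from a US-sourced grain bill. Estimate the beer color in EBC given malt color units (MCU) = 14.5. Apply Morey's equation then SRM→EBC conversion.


SRM = 1.4922·MCU^0.6859;  EBC = SRM·1.97
SRM = 1.4922·14.5^0.6859 = 9.3413
EBC = 9.3413·1.97

18.4024 EBC


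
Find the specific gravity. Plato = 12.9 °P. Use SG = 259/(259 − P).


SG = 259/(259 − 12.9)

1.0524


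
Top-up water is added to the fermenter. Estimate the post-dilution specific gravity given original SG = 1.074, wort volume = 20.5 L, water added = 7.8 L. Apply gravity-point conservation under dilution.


SG_new = 1 + (SG_old − 1)·V_old/(V_old + V_water)
pts = (1.074 − 1)·1000·20.5/(20.5 + 7.8) = 53.6042
SG_new = 1 + 53.6042/1000

1.0536


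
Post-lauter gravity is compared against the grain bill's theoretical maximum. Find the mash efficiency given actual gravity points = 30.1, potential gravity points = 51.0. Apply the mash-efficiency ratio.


efficiency = actual / potential × 100
efficiency = 30.1 / 51.0 × 100

59.0196 %


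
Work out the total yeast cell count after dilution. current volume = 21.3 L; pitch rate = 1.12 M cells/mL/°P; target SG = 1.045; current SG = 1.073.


V_w = V·((SG_c−1)/(SG_t−1)−1);  °P = 259 − 259/SG_t;  cells = rate·(V+V_w)·°P
V_w = 21.3·((1.073−1)/(1.045−1)−1) = 13.2533
V_final = 21.3 + 13.2533 = 34.5533
°P = 259 − 259/1.045 = 11.1531
cells = 1.12·34.5533·11.1531

431.6224 billion cells


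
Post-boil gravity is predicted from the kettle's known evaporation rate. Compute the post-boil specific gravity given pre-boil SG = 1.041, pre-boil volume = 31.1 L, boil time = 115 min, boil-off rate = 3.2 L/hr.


V_post = V_pre − rate·(t/60);  SG_post = 1 + (SG_pre−1)·V_pre/V_post
V_post = 31.1 − 3.2·(115/60) = 24.9667
SG_post = 1 + (1.041 − 1)·31.1/24.9667

1.0511


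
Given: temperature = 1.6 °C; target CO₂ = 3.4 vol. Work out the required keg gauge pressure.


psi = vols/(0.01821 + 0.09011·e^(−0.04·T)) − 14.695
psi = 3.4/(0.01821 + 0.09011·e^(−0.04·1.6)) − 14.695

18.4003 psi


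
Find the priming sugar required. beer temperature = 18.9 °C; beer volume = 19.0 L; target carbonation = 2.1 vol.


residual = 14.695·(0.01821 + 0.09011·e^(−0.04·T));  sugar = (target − residual)·4.0·V
residual = 14.695·(0.01821 + 0.09011·e^(−0.04·18.9)) = 0.8893
sugar = (2.1 − 0.8893)·4.0·19.0

92.0097 g


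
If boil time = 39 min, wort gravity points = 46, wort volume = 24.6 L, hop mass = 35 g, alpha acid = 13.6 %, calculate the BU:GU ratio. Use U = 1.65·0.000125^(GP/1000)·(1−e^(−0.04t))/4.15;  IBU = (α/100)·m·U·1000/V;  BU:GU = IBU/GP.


U = 1.65·0.000125^(46/1000)·(1−e^(−0.04·39))/4.15 = 0.2077
IBU = (13.6/100)·35·0.2077·1000/24.6 = 40.1900
BU:GU = 40.1900/46

0.8737


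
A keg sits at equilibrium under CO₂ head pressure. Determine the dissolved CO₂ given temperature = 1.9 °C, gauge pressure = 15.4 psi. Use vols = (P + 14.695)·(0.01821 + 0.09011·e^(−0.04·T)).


vols = (15.4 + 14.695)·(0.01821 + 0.09011·e^(−0.04·1.9))

3.0614 volumes


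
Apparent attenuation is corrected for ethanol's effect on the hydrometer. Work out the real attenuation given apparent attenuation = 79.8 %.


RA = AA · 0.8192
RA = 79.8 · 0.8192

65.3722 %


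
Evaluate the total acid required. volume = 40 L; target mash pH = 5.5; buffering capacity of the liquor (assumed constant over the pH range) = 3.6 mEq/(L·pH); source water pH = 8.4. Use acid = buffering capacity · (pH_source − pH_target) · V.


acid = 3.6 · (8.4 − 5.5) · 40

417.6000 mEq


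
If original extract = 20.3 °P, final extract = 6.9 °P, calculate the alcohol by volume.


SG = 259/(259 − P);  ABV = (OG − FG)·131.25
OG = 259/(259 − 20.3) = 1.0850
FG = 259/(259 − 6.9) = 1.0274
ABV = (1.0850 − 1.0274)·131.25

7.5697 % ABV


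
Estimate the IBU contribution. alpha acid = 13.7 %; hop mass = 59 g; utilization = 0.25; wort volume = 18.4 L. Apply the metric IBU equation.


IBU = (α/100)·mass·U·1000 / V
IBU = (13.7/100)·59·0.25·1000 / 18.4

109.8234 IBU


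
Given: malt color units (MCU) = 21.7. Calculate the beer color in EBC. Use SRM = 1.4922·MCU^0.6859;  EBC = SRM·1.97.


SRM = 1.4922·21.7^0.6859 = 12.3170
EBC = 12.3170·1.97

24.2645 EBC


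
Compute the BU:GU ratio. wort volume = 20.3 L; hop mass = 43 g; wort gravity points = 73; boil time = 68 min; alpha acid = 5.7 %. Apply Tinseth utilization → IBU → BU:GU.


U = 1.65·0.000125^(GP/1000)·(1−e^(−0.04t))/4.15;  IBU = (α/100)·m·U·1000/V;  BU:GU = IBU/GP
U = 1.65·0.000125^(73/1000)·(1−e^(−0.04·68))/4.15 = 0.1927
IBU = (5.7/100)·43·0.1927·1000/20.3 = 23.2682
BU:GU = 23.2682/73

0.3187


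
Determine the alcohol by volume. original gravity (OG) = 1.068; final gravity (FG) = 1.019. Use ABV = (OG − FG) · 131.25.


ABV = (1.068 − 1.019) · 131.25

6.4313 % ABV


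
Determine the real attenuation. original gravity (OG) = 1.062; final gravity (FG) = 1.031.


AA = (OG−FG)/(OG−1)·100;  RA = AA·0.8192
AA = (1.062 − 1.031)/(1.062 − 1)·100 = 50.0000
RA = 50.0000·0.8192

40.9600 %


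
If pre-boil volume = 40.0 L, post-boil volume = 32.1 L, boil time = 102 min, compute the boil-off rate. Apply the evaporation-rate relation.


rate = (V_pre − V_post) / (t_min/60)
rate = (40.0 − 32.1) / (102/60)

4.6471 L/hr


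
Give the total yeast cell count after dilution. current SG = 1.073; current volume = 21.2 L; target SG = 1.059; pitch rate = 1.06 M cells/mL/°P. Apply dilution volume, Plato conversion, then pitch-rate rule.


V_w = V·((SG_c−1)/(SG_t−1)−1);  °P = 259 − 259/SG_t;  cells = rate·(V+V_w)·°P
V_w = 21.2·((1.073−1)/(1.059−1)−1) = 5.0305
V_final = 21.2 + 5.0305 = 26.2305
°P = 259 − 259/1.059 = 14.4297
cells = 1.06·26.2305·14.4297

401.2069 billion cells


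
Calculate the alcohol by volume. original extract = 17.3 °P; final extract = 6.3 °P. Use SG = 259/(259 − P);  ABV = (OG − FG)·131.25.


OG = 259/(259 − 17.3) = 1.0716
FG = 259/(259 − 6.3) = 1.0249
ABV = (1.0716 − 1.0249)·131.25

6.1222 % ABV


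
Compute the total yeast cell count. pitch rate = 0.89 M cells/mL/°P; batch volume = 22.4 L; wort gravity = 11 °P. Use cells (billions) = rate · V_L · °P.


cells = 0.89 · 22.4 · 11

219.2960 billion cells


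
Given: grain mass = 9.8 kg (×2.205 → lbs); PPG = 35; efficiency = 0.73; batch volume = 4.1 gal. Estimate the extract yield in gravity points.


points = lbs × PPG × eff / vol
lbs = 9.8 × 2.205 = 21.6090
points = 21.6090 × 35 × 0.73 / 4.1

134.6610 points


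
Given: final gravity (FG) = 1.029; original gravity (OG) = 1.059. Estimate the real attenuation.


AA = (OG−FG)/(OG−1)·100;  RA = AA·0.8192
AA = (1.059 − 1.029)/(1.059 − 1)·100 = 50.8475
RA = 50.8475·0.8192

41.6542 %


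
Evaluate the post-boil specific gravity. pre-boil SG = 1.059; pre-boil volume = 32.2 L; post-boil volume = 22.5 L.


SG_post = 1 + (SG_pre − 1)·V_pre/V_post
pts_pre = (1.059 − 1)·1000 = 59.0000
pts_post = 59.0000·32.2/22.5 = 84.4356
SG_post = 1 + 84.4356/1000

1.0844


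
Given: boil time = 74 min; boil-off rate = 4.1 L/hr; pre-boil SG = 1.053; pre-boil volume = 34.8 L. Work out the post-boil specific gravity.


V_post = V_pre − rate·(t/60);  SG_post = 1 + (SG_pre−1)·V_pre/V_post
V_post = 34.8 − 4.1·(74/60) = 29.7433
SG_post = 1 + (1.053 − 1)·34.8/29.7433

1.0620


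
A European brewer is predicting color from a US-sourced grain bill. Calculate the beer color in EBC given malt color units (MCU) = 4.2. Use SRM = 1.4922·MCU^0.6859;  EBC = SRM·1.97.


SRM = 1.4922·4.2^0.6859 = 3.9931
EBC = 3.9931·1.97

7.8665 EBC


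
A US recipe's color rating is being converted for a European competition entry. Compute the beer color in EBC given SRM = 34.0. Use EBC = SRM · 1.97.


EBC = 34.0 · 1.97

66.9800 EBC


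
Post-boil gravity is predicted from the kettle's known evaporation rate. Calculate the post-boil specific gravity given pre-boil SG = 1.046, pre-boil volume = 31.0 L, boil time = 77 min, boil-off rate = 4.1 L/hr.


V_post = V_pre − rate·(t/60);  SG_post = 1 + (SG_pre−1)·V_pre/V_post
V_post = 31.0 − 4.1·(77/60) = 25.7383
SG_post = 1 + (1.046 − 1)·31.0/25.7383

1.0554


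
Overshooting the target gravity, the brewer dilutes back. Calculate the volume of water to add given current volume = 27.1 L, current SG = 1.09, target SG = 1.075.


V_water = V·((SG_curr − 1)/(SG_target − 1) − 1)
V_water = 27.1·((1.09 − 1)/(1.075 − 1) − 1)

5.4200 L


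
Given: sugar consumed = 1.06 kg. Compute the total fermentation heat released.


Q = m_sugar · 590 kJ/kg
Q = 1.06 · 590

625.4000 kJ


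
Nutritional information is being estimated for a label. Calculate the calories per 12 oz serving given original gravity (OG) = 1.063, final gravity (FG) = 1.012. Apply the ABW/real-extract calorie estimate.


ABW = (OG−FG)·131.25·0.79/FG;  °P = 259 − 259/SG (for OG→OE and FG→AE);  RE = 0.1808·OE + 0.8192·AE;  Cal = (6.9·ABW + 4·(RE−0.1))·FG·3.55
ABW = (1.063 − 1.012)·131.25·0.79/1.012 = 5.2254
OE = 259 − 259/1.063 = 15.3500 °P
AE = 259 − 259/1.012 = 3.0711 °P
RE = 0.1808·15.3500 + 0.8192·3.0711 = 5.2912 °P
Cal = (6.9·5.2254 + 4·(5.2912−0.1))·1.012·3.55

204.1301 kcal


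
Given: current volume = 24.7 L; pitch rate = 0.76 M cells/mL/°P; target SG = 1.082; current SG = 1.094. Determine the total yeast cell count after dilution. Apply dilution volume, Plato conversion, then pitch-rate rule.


V_w = V·((SG_c−1)/(SG_t−1)−1);  °P = 259 − 259/SG_t;  cells = rate·(V+V_w)·°P
V_w = 24.7·((1.094−1)/(1.082−1)−1) = 3.6146
V_final = 24.7 + 3.6146 = 28.3146
°P = 259 − 259/1.082 = 19.6285
cells = 0.76·28.3146·19.6285

422.3873 billion cells


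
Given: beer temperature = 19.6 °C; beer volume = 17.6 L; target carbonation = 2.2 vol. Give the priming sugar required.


residual = 14.695·(0.01821 + 0.09011·e^(−0.04·T));  sugar = (target − residual)·4.0·V
residual = 14.695·(0.01821 + 0.09011·e^(−0.04·19.6)) = 0.8722
sugar = (2.2 − 0.8722)·4.0·17.6

93.4786 g


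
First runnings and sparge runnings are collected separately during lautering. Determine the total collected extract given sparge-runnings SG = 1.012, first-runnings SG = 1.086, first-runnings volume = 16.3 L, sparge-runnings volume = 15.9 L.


total = Σ (SG_i − 1)·1000·V_i
first = (1.086 − 1)·1000·16.3 = 1401.8000
sparge = (1.012 − 1)·1000·15.9 = 190.8000
total = 1401.8000 + 190.8000

1592.6000 gravity·L


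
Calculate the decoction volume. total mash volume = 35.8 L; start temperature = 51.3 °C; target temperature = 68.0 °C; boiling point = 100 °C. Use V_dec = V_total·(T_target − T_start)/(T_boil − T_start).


V_dec = 35.8·(68.0 − 51.3)/(100 − 51.3)

12.2764 L


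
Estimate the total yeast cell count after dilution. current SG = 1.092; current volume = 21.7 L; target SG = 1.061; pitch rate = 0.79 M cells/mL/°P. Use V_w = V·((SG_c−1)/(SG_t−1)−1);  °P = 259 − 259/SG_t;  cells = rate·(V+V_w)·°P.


V_w = 21.7·((1.092−1)/(1.061−1)−1) = 11.0279
V_final = 21.7 + 11.0279 = 32.7279
°P = 259 − 259/1.061 = 14.8907
cells = 0.79·32.7279·14.8907

384.9985 billion cells


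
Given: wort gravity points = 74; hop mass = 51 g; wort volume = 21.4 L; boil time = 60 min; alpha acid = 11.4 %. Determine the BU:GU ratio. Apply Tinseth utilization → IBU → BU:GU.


U = 1.65·0.000125^(GP/1000)·(1−e^(−0.04t))/4.15;  IBU = (α/100)·m·U·1000/V;  BU:GU = IBU/GP
U = 1.65·0.000125^(74/1000)·(1−e^(−0.04·60))/4.15 = 0.1859
IBU = (11.4/100)·51·0.1859·1000/21.4 = 50.5088
BU:GU = 50.5088/74

0.6826


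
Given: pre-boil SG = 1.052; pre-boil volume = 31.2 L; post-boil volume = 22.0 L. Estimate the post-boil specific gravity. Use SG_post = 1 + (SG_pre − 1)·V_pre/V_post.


pts_pre = (1.052 − 1)·1000 = 52.0000
pts_post = 52.0000·31.2/22.0 = 73.7455
SG_post = 1 + 73.7455/1000

1.0737


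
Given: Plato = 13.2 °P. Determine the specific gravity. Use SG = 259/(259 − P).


SG = 259/(259 − 13.2)

1.0537


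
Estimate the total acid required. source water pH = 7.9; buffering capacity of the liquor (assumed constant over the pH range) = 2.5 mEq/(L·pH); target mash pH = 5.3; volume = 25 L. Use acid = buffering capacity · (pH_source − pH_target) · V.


acid = 2.5 · (7.9 − 5.3) · 25

162.5000 mEq


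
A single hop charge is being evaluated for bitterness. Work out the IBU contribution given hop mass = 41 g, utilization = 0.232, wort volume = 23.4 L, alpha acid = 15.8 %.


IBU = (α/100)·mass·U·1000 / V
IBU = (15.8/100)·41·0.232·1000 / 23.4

64.2263 IBU


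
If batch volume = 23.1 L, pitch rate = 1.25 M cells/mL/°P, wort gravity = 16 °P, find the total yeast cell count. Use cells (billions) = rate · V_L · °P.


cells = 1.25 · 23.1 · 16

462.0000 billion cells


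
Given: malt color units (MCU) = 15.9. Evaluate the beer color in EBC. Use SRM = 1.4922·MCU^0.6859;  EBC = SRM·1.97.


SRM = 1.4922·15.9^0.6859 = 9.9510
EBC = 9.9510·1.97

19.6034 EBC


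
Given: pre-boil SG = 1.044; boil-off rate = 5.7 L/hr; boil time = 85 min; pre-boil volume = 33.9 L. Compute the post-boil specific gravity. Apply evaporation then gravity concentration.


V_post = V_pre − rate·(t/60);  SG_post = 1 + (SG_pre−1)·V_pre/V_post
V_post = 33.9 − 5.7·(85/60) = 25.8250
SG_post = 1 + (1.044 − 1)·33.9/25.8250

1.0578


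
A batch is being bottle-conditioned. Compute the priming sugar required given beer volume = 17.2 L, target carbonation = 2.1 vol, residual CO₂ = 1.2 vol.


sugar = (target − residual)·4.0·V
sugar = (2.1 − 1.2)·4.0·17.2

61.9200 g


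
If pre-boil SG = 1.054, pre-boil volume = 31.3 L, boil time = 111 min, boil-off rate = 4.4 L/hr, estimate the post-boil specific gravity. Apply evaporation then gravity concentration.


V_post = V_pre − rate·(t/60);  SG_post = 1 + (SG_pre−1)·V_pre/V_post
V_post = 31.3 − 4.4·(111/60) = 23.1600
SG_post = 1 + (1.054 − 1)·31.3/23.1600

1.0730


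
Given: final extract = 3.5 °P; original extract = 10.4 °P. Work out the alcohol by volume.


SG = 259/(259 − P);  ABV = (OG − FG)·131.25
OG = 259/(259 − 10.4) = 1.0418
FG = 259/(259 − 3.5) = 1.0137
ABV = (1.0418 − 1.0137)·131.25

3.6928 % ABV


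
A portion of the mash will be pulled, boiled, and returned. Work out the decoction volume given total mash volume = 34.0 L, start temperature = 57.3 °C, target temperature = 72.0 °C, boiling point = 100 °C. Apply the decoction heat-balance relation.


V_dec = V_total·(T_target − T_start)/(T_boil − T_start)
V_dec = 34.0·(72.0 − 57.3)/(100 − 57.3)

11.7049 L


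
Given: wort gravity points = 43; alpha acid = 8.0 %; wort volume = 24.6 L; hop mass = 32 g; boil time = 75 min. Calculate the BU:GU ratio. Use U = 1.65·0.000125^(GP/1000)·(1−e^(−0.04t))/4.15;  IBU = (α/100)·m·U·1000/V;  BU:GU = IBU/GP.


U = 1.65·0.000125^(43/1000)·(1−e^(−0.04·75))/4.15 = 0.2567
IBU = (8.0/100)·32·0.2567·1000/24.6 = 26.7134
BU:GU = 26.7134/43

0.6212
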